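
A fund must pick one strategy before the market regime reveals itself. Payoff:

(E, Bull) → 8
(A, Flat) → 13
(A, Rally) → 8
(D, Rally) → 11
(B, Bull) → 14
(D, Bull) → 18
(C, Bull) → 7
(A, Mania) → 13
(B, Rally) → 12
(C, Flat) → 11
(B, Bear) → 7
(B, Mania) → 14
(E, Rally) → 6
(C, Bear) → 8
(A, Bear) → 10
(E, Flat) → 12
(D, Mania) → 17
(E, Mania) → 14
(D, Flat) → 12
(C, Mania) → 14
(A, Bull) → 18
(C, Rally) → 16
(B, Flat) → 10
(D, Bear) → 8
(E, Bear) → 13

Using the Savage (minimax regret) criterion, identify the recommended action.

Column bests: Bear=13, Flat=13, Bull=18, Rally=16, Mania=17.
A regrets: 3, 0, 0, 8, 4 → max 8
B regrets: 6, 3, 4, 4, 3 → max 6
C regrets: 5, 2, 11, 0, 3 → max 11
D regrets: 5, 1, 0, 5, 0 → max 5
E regrets: 0, 1, 10, 10, 3 → max 10
Smallest max regret = 5 → D.

D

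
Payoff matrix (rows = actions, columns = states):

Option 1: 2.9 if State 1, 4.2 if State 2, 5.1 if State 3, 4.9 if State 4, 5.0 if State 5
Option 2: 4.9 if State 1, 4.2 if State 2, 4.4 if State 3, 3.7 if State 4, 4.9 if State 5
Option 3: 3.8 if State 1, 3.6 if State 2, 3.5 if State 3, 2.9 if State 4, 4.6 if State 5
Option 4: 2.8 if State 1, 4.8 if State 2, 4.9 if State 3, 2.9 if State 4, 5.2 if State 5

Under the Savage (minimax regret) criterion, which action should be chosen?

Column bests: State 1=4.9, State 2=4.8, State 3=5.1, State 4=4.9, State 5=5.2.
Option 1 regrets: 2.0, 0.6, 0.0, 0.0, 0.2 → max 2.0
Option 2 regrets: 0.0, 0.6, 0.7, 1.2, 0.3 → max 1.2
Option 3 regrets: 1.1, 1.2, 1.6, 2.0, 0.6 → max 2.0
Option 4 regrets: 2.1, 0.0, 0.2, 2.0, 0.0 → max 2.1
Smallest max regret = 1.2 → Option 2.

Option 2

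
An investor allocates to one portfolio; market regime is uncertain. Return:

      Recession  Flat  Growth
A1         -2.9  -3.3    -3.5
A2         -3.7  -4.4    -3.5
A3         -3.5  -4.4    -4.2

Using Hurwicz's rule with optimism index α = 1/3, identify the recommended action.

A1: 1/3·(-2.9) + 2/3·(-3.5) = -3.3
A2: 1/3·(-3.5) + 2/3·(-4.4) = -4.1
A3: 1/3·(-3.5) + 2/3·(-4.4) = -4.1
Highest Hurwicz score = -3.3 → A1.

A1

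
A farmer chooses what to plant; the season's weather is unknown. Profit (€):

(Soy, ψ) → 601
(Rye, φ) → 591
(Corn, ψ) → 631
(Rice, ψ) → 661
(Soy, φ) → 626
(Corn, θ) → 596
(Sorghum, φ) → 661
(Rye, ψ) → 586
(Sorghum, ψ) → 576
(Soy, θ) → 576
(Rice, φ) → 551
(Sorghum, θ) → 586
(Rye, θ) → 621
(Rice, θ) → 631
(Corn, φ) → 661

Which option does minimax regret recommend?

Corn

Column bests: θ=631, φ=661, ψ=661.
Rice regrets: 0, 110, 0 → max 110
Rye regrets: 10, 70, 75 → max 75
Sorghum regrets: 45, 0, 85 → max 85
Soy regrets: 55, 35, 60 → max 60
Corn regrets: 35, 0, 30 → max 35
Smallest max regret = 35 → Corn.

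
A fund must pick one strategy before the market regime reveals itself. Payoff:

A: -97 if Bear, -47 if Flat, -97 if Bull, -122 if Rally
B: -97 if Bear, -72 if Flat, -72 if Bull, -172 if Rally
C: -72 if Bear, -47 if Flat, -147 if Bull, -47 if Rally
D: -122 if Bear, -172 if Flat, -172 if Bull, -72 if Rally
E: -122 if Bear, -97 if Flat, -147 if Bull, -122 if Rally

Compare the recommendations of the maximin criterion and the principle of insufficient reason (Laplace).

maximin → A; laplace → C (disagree)

Row minima: A=-122, B=-172, C=-147, D=-172, E=-147
Best worst-case = -122 → A.
Row averages: A=-90.75, B=-103.25, C=-78.25, D=-134.5, E=-122
Highest average = -78.25 → C.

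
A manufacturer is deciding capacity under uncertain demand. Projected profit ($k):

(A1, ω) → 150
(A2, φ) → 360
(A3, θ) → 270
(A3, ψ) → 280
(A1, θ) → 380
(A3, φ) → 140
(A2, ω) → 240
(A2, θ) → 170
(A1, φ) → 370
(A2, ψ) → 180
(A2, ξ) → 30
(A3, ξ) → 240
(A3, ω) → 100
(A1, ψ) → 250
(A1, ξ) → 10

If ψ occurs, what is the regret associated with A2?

100

Best payoff under ψ is 280.
Regret = 280 − 180 = 100.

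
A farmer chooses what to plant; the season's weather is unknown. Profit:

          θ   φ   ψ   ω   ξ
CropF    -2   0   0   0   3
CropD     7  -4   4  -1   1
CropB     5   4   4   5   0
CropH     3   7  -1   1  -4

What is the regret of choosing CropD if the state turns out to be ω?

Best payoff under ω is 5.
Regret = 5 − (-1) = 6.

6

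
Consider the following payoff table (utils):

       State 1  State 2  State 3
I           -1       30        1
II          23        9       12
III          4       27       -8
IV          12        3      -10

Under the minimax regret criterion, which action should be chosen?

Column bests: State 1=23, State 2=30, State 3=12.
I regrets: 24, 0, 11 → max 24
II regrets: 0, 21, 0 → max 21
III regrets: 19, 3, 20 → max 20
IV regrets: 11, 27, 22 → max 27
Smallest max regret = 20 → III.

III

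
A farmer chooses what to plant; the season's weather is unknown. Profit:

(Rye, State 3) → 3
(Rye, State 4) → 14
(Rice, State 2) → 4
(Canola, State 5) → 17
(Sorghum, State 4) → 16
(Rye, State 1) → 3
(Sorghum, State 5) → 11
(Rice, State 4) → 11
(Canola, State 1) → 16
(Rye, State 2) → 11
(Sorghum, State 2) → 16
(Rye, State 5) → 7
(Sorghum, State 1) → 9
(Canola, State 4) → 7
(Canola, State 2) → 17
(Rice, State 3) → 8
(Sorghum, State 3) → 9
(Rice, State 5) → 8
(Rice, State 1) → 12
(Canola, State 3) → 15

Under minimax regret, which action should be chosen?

Column bests: State 1=16, State 2=17, State 3=15, State 4=16, State 5=17.
Rye regrets: 13, 6, 12, 2, 10 → max 13
Canola regrets: 0, 0, 0, 9, 0 → max 9
Sorghum regrets: 7, 1, 6, 0, 6 → max 7
Rice regrets: 4, 13, 7, 5, 9 → max 13
Smallest max regret = 7 → Sorghum.

Sorghum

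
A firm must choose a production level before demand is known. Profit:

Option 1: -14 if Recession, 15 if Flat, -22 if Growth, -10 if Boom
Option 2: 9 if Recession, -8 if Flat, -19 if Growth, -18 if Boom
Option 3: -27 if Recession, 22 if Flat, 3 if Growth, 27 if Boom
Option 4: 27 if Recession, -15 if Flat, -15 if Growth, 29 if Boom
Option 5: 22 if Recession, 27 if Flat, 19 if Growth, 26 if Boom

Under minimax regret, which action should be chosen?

Option 5

Column bests: Recession=27, Flat=27, Growth=19, Boom=29.
Option 1 regrets: 41, 12, 41, 39 → max 41
Option 2 regrets: 18, 35, 38, 47 → max 47
Option 3 regrets: 54, 5, 16, 2 → max 54
Option 4 regrets: 0, 42, 34, 0 → max 42
Option 5 regrets: 5, 0, 0, 3 → max 5
Smallest max regret = 5 → Option 5.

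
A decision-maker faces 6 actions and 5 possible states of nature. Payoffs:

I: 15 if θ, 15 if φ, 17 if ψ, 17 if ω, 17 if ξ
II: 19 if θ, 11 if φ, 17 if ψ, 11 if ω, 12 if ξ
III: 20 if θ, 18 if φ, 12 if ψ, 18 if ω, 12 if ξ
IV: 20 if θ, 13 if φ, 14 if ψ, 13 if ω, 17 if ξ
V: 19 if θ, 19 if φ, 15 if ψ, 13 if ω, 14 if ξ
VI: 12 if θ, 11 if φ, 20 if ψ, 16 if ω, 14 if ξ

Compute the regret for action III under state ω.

Best payoff under ω is 18.
Regret = 18 − 18 = 0.

0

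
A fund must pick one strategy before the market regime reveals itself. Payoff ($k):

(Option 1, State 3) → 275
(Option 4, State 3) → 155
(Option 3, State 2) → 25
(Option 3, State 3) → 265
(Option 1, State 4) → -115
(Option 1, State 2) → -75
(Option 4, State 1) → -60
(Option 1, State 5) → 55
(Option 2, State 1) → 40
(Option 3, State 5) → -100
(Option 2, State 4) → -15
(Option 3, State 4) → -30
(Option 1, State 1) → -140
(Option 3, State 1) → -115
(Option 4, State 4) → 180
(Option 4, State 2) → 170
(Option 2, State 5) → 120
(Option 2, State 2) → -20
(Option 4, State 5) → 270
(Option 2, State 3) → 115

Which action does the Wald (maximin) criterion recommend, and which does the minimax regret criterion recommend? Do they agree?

maximin → Option 2; minimax regret → Option 4 (disagree)

Row minima: Option 1=-140, Option 2=-20, Option 3=-115, Option 4=-60
Best worst-case = -20 → Option 2.
Column bests: State 1=40, State 2=170, State 3=275, State 4=180, State 5=270.
Option 1 regrets: 180, 245, 0, 295, 215 → max 295
Option 2 regrets: 0, 190, 160, 195, 150 → max 195
Option 3 regrets: 155, 145, 10, 210, 370 → max 370
Option 4 regrets: 100, 0, 120, 0, 0 → max 120
Smallest max regret = 120 → Option 4.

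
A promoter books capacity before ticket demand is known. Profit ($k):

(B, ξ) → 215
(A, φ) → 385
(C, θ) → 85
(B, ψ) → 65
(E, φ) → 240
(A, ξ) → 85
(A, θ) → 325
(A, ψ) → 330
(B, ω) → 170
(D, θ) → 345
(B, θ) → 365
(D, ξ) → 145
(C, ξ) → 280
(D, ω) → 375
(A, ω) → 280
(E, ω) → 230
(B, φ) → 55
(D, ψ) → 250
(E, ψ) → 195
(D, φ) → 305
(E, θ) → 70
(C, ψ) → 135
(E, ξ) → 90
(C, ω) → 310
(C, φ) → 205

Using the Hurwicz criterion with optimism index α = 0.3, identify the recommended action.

D

A: 0.3·385 + 0.7·85 = 175
B: 0.3·365 + 0.7·55 = 148
C: 0.3·310 + 0.7·85 = 152.5
D: 0.3·375 + 0.7·145 = 214
E: 0.3·240 + 0.7·70 = 121
Highest Hurwicz score = 214 → D.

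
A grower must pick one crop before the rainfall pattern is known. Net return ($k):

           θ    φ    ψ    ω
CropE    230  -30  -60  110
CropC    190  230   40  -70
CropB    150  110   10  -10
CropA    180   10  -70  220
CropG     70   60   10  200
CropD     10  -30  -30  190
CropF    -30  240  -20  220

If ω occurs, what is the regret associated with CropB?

Best payoff under ω is 220.
Regret = 220 − (-10) = 230.

230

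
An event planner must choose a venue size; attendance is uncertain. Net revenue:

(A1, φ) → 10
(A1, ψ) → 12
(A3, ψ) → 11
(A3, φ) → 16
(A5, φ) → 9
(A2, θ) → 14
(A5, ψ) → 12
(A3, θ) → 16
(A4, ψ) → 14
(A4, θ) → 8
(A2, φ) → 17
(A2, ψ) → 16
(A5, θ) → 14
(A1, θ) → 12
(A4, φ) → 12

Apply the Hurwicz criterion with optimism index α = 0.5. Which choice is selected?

A2

A1: 0.5·12 + 0.5·10 = 11
A2: 0.5·17 + 0.5·14 = 15.5
A3: 0.5·16 + 0.5·11 = 13.5
A4: 0.5·14 + 0.5·8 = 11
A5: 0.5·14 + 0.5·9 = 11.5
Highest Hurwicz score = 15.5 → A2.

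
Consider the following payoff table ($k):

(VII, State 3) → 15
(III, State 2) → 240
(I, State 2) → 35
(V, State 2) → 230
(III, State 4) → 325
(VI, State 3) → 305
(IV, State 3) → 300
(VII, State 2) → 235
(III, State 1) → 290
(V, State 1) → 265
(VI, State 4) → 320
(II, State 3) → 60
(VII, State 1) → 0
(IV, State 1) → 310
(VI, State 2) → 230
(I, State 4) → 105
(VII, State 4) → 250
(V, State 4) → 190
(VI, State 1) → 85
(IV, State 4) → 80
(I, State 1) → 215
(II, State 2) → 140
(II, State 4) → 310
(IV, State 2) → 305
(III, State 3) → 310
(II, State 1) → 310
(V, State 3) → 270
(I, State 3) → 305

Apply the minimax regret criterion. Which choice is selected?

III

Column bests: State 1=310, State 2=305, State 3=310, State 4=325.
I regrets: 95, 270, 5, 220 → max 270
II regrets: 0, 165, 250, 15 → max 250
III regrets: 20, 65, 0, 0 → max 65
IV regrets: 0, 0, 10, 245 → max 245
V regrets: 45, 75, 40, 135 → max 135
VI regrets: 225, 75, 5, 5 → max 225
VII regrets: 310, 70, 295, 75 → max 310
Smallest max regret = 65 → III.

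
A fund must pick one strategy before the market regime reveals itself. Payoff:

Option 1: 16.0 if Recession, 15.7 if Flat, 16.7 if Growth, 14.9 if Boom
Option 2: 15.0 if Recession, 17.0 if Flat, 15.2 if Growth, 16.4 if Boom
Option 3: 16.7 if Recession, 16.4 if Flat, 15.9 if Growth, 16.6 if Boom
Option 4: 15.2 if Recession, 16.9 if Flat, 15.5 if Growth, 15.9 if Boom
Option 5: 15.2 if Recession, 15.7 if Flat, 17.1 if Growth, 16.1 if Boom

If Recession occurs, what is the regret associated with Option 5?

Best payoff under Recession is 16.7.
Regret = 16.7 − 15.2 = 1.5.

1.5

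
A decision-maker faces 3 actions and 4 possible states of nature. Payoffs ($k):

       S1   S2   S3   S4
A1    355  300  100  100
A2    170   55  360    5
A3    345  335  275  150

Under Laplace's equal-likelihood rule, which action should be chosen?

A3

Row averages: A1=213.75, A2=147.5, A3=276.25
Highest average = 276.25 → A3.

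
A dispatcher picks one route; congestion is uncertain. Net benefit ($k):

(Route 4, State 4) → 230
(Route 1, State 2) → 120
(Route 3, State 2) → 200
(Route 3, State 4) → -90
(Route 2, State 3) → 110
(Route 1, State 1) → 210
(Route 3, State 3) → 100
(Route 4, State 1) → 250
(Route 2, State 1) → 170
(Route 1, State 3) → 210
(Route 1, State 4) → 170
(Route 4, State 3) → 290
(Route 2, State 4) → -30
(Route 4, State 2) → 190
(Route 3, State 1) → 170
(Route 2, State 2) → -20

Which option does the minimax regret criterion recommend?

Column bests: State 1=250, State 2=200, State 3=290, State 4=230.
Route 1 regrets: 40, 80, 80, 60 → max 80
Route 2 regrets: 80, 220, 180, 260 → max 260
Route 3 regrets: 80, 0, 190, 320 → max 320
Route 4 regrets: 0, 10, 0, 0 → max 10
Smallest max regret = 10 → Route 4.

Route 4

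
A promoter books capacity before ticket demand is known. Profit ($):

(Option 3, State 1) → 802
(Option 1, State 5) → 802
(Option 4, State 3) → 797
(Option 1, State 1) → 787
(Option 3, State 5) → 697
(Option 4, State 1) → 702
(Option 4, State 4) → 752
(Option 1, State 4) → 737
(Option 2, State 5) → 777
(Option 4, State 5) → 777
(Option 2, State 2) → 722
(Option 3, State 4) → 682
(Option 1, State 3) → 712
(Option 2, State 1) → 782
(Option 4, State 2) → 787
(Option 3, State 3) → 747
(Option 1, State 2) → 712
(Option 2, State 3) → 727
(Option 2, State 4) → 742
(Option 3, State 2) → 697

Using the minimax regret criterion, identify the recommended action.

Column bests: State 1=802, State 2=787, State 3=797, State 4=752, State 5=802.
Option 1 regrets: 15, 75, 85, 15, 0 → max 85
Option 2 regrets: 20, 65, 70, 10, 25 → max 70
Option 3 regrets: 0, 90, 50, 70, 105 → max 105
Option 4 regrets: 100, 0, 0, 0, 25 → max 100
Smallest max regret = 70 → Option 2.

Option 2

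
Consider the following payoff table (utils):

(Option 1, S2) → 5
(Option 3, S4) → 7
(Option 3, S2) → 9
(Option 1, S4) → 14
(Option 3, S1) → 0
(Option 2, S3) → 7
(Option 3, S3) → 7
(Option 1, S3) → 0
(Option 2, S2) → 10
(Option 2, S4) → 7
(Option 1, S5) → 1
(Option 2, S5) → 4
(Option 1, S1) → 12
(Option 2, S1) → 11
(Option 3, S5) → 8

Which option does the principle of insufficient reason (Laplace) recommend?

Row averages: Option 1=6.4, Option 2=7.8, Option 3=6.2
Highest average = 7.8 → Option 2.

Option 2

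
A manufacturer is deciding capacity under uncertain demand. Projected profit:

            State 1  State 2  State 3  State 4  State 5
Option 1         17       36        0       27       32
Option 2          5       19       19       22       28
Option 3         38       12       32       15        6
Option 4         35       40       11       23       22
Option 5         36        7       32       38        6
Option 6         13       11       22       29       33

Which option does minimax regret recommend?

Column bests: State 1=38, State 2=40, State 3=32, State 4=38, State 5=33.
Option 1 regrets: 21, 4, 32, 11, 1 → max 32
Option 2 regrets: 33, 21, 13, 16, 5 → max 33
Option 3 regrets: 0, 28, 0, 23, 27 → max 28
Option 4 regrets: 3, 0, 21, 15, 11 → max 21
Option 5 regrets: 2, 33, 0, 0, 27 → max 33
Option 6 regrets: 25, 29, 10, 9, 0 → max 29
Smallest max regret = 21 → Option 4.

Option 4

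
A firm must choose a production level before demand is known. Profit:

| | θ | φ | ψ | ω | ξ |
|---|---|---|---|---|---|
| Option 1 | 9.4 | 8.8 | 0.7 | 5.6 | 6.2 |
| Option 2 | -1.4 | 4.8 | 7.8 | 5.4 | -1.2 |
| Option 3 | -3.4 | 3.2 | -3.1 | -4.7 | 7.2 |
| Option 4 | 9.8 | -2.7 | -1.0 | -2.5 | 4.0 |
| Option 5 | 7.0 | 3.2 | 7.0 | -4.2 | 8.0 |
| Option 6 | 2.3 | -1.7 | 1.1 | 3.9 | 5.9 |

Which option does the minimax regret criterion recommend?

Option 1

Column bests: θ=9.8, φ=8.8, ψ=7.8, ω=5.6, ξ=8.0.
Option 1 regrets: 0.4, 0.0, 7.1, 0.0, 1.8 → max 7.1
Option 2 regrets: 11.2, 4.0, 0.0, 0.2, 9.2 → max 11.2
Option 3 regrets: 13.2, 5.6, 10.9, 10.3, 0.8 → max 13.2
Option 4 regrets: 0.0, 11.5, 8.8, 8.1, 4.0 → max 11.5
Option 5 regrets: 2.8, 5.6, 0.8, 9.8, 0.0 → max 9.8
Option 6 regrets: 7.5, 10.5, 6.7, 1.7, 2.1 → max 10.5
Smallest max regret = 7.1 → Option 1.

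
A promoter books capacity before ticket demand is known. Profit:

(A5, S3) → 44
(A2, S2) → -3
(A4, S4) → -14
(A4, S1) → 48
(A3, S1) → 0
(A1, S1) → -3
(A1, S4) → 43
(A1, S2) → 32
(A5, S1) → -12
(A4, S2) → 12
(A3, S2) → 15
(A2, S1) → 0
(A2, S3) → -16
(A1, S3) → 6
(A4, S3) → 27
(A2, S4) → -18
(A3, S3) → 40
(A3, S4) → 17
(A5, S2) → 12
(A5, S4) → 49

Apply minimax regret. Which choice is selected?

Column bests: S1=48, S2=32, S3=44, S4=49.
A1 regrets: 51, 0, 38, 6 → max 51
A2 regrets: 48, 35, 60, 67 → max 67
A3 regrets: 48, 17, 4, 32 → max 48
A4 regrets: 0, 20, 17, 63 → max 63
A5 regrets: 60, 20, 0, 0 → max 60
Smallest max regret = 48 → A3.

A3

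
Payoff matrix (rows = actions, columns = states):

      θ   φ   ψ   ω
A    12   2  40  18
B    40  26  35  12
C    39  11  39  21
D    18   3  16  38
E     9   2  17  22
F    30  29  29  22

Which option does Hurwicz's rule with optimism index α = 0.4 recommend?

F

A: 0.4·40 + 0.6·2 = 17.2
B: 0.4·40 + 0.6·12 = 23.2
C: 0.4·39 + 0.6·11 = 22.2
D: 0.4·38 + 0.6·3 = 17
E: 0.4·22 + 0.6·2 = 10
F: 0.4·30 + 0.6·22 = 25.2
Highest Hurwicz score = 25.2 → F.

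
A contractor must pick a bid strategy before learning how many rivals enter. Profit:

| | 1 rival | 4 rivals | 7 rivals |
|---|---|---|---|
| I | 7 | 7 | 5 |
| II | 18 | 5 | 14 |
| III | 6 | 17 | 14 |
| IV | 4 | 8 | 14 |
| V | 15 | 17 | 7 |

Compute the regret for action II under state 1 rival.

Best payoff under 1 rival is 18.
Regret = 18 − 18 = 0.

0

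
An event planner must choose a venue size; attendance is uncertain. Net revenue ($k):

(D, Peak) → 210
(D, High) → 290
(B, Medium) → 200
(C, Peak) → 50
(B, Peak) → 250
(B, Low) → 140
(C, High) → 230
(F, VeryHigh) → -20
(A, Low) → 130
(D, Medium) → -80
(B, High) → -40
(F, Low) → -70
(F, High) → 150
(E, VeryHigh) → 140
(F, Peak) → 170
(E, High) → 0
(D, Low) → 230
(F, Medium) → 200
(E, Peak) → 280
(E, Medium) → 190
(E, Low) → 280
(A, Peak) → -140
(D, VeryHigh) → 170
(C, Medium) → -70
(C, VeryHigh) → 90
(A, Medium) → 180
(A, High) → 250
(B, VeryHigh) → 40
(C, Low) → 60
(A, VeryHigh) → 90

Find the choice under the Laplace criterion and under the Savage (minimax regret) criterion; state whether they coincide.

laplace → E; minimax regret → C (disagree)

Row averages: A=102, B=118, C=72, D=164, E=178, F=86
Highest average = 178 → E.
Column bests: Low=280, Medium=200, High=290, VeryHigh=170, Peak=280.
A regrets: 150, 20, 40, 80, 420 → max 420
B regrets: 140, 0, 330, 130, 30 → max 330
C regrets: 220, 270, 60, 80, 230 → max 270
D regrets: 50, 280, 0, 0, 70 → max 280
E regrets: 0, 10, 290, 30, 0 → max 290
F regrets: 350, 0, 140, 190, 110 → max 350
Smallest max regret = 270 → C.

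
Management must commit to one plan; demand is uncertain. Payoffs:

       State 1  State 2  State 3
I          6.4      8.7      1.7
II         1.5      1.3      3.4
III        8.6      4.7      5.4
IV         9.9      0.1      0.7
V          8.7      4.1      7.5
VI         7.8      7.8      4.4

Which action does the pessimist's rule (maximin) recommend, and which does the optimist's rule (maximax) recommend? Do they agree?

Row minima: I=1.7, II=1.3, III=4.7, IV=0.1, V=4.1, VI=4.4
Best worst-case = 4.7 → III.
Row maxima: I=8.7, II=3.4, III=8.6, IV=9.9, V=8.7, VI=7.8
Best best-case = 9.9 → IV.

maximin → III; maximax → IV (disagree)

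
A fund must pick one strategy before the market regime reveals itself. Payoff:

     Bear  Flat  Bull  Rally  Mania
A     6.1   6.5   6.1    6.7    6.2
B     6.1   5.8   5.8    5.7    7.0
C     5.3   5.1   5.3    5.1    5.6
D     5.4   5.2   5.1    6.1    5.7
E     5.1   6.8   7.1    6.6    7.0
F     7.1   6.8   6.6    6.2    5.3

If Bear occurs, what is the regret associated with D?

1.7

Best payoff under Bear is 7.1.
Regret = 7.1 − 5.4 = 1.7.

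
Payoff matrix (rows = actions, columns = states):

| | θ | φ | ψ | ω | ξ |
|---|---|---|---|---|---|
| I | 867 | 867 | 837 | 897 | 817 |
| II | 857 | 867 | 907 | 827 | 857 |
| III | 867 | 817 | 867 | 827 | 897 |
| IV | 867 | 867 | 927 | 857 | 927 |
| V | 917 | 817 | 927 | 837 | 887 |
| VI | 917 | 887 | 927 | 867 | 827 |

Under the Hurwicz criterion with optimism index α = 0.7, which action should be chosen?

IV

I: 0.7·897 + 0.3·817 = 873
II: 0.7·907 + 0.3·827 = 883
III: 0.7·897 + 0.3·817 = 873
IV: 0.7·927 + 0.3·857 = 906
V: 0.7·927 + 0.3·817 = 894
VI: 0.7·927 + 0.3·827 = 897
Highest Hurwicz score = 906 → IV.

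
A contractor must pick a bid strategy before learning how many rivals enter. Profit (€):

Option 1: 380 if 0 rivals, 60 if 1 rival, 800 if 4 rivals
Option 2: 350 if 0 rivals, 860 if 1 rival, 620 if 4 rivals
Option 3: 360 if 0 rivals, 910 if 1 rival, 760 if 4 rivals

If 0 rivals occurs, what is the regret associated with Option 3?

20

Best payoff under 0 rivals is 380.
Regret = 380 − 360 = 20.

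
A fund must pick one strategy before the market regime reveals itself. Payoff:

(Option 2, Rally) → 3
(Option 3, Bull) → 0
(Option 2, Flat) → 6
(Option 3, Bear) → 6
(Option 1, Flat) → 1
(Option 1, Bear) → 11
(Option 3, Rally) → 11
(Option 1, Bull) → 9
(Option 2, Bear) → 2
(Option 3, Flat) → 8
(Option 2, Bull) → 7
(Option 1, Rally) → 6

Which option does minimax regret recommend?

Column bests: Bear=11, Flat=8, Bull=9, Rally=11.
Option 1 regrets: 0, 7, 0, 5 → max 7
Option 2 regrets: 9, 2, 2, 8 → max 9
Option 3 regrets: 5, 0, 9, 0 → max 9
Smallest max regret = 7 → Option 1.

Option 1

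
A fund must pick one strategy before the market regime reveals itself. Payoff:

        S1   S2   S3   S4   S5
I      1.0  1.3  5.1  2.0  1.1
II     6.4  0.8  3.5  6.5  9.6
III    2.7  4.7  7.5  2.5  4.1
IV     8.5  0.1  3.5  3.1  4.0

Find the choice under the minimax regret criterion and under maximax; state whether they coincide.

Column bests: S1=8.5, S2=4.7, S3=7.5, S4=6.5, S5=9.6.
I regrets: 7.5, 3.4, 2.4, 4.5, 8.5 → max 8.5
II regrets: 2.1, 3.9, 4.0, 0.0, 0.0 → max 4.0
III regrets: 5.8, 0.0, 0.0, 4.0, 5.5 → max 5.8
IV regrets: 0.0, 4.6, 4.0, 3.4, 5.6 → max 5.6
Smallest max regret = 4.0 → II.
Row maxima: I=5.1, II=9.6, III=7.5, IV=8.5
Best best-case = 9.6 → II.

minimax regret → II; maximax → II (agree)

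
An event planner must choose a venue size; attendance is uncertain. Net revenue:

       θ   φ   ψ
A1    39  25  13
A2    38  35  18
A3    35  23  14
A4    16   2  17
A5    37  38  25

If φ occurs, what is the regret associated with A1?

Best payoff under φ is 38.
Regret = 38 − 25 = 13.

13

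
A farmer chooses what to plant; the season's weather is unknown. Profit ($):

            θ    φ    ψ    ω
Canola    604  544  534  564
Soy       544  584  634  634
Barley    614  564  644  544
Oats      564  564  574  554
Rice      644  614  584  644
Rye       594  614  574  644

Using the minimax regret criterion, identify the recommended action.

Rice

Column bests: θ=644, φ=614, ψ=644, ω=644.
Canola regrets: 40, 70, 110, 80 → max 110
Soy regrets: 100, 30, 10, 10 → max 100
Barley regrets: 30, 50, 0, 100 → max 100
Oats regrets: 80, 50, 70, 90 → max 90
Rice regrets: 0, 0, 60, 0 → max 60
Rye regrets: 50, 0, 70, 0 → max 70
Smallest max regret = 60 → Rice.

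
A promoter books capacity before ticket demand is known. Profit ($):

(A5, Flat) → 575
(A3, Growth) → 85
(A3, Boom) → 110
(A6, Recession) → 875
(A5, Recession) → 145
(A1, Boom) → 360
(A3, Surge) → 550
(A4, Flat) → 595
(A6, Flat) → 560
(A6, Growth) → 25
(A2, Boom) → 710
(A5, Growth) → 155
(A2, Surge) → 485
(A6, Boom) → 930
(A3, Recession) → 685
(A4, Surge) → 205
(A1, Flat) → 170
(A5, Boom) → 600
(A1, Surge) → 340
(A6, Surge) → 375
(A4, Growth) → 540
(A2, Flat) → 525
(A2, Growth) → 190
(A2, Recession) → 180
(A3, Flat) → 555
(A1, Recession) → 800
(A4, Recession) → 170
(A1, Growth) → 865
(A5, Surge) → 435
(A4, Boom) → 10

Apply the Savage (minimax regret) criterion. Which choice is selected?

Column bests: Recession=875, Flat=595, Growth=865, Boom=930, Surge=550.
A1 regrets: 75, 425, 0, 570, 210 → max 570
A2 regrets: 695, 70, 675, 220, 65 → max 695
A3 regrets: 190, 40, 780, 820, 0 → max 820
A4 regrets: 705, 0, 325, 920, 345 → max 920
A5 regrets: 730, 20, 710, 330, 115 → max 730
A6 regrets: 0, 35, 840, 0, 175 → max 840
Smallest max regret = 570 → A1.

A1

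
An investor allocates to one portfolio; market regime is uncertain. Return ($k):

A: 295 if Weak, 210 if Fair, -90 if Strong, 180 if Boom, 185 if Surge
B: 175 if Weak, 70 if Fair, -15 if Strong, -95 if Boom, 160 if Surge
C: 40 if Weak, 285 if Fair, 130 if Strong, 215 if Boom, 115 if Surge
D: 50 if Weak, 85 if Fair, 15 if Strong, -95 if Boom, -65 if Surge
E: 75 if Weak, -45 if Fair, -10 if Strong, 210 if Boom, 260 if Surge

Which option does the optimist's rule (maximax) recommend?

A

Row maxima: A=295, B=175, C=285, D=85, E=260
Best best-case = 295 → A.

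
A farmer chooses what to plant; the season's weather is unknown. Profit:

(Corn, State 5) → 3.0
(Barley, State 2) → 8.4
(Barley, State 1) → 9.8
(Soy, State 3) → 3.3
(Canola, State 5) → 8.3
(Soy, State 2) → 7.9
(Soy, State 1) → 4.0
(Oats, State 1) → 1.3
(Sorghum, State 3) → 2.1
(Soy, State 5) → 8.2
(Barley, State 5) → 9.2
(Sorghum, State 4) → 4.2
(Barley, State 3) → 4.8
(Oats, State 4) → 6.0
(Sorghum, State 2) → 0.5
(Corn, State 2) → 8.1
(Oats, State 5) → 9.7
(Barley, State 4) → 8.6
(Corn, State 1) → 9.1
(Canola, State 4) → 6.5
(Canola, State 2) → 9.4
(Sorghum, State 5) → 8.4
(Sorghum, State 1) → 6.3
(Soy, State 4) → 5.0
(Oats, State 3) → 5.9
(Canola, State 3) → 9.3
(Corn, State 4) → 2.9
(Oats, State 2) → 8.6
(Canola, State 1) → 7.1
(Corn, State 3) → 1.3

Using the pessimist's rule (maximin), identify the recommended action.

Canola

Row minima: Sorghum=0.5, Soy=3.3, Canola=6.5, Barley=4.8, Oats=1.3, Corn=1.3
Best worst-case = 6.5 → Canola.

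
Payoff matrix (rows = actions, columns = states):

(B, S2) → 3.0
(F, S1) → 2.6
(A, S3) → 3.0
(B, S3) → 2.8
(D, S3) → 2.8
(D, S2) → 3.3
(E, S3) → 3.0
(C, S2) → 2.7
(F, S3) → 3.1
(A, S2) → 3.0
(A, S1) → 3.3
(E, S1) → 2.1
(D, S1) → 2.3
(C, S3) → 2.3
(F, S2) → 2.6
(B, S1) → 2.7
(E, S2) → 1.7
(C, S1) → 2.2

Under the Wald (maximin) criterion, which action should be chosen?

Row minima: A=3.0, B=2.7, C=2.2, D=2.3, E=1.7, F=2.6
Best worst-case = 3.0 → A.

A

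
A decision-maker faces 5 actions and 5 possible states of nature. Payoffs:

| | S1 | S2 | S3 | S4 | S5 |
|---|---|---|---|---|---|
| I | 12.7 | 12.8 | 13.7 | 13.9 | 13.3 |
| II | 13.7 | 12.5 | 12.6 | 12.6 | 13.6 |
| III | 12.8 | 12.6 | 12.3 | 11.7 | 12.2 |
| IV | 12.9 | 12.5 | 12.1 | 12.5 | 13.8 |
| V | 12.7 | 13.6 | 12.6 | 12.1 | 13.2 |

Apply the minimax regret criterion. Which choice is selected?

I

Column bests: S1=13.7, S2=13.6, S3=13.7, S4=13.9, S5=13.8.
I regrets: 1.0, 0.8, 0.0, 0.0, 0.5 → max 1.0
II regrets: 0.0, 1.1, 1.1, 1.3, 0.2 → max 1.3
III regrets: 0.9, 1.0, 1.4, 2.2, 1.6 → max 2.2
IV regrets: 0.8, 1.1, 1.6, 1.4, 0.0 → max 1.6
V regrets: 1.0, 0.0, 1.1, 1.8, 0.6 → max 1.8
Smallest max regret = 1.0 → I.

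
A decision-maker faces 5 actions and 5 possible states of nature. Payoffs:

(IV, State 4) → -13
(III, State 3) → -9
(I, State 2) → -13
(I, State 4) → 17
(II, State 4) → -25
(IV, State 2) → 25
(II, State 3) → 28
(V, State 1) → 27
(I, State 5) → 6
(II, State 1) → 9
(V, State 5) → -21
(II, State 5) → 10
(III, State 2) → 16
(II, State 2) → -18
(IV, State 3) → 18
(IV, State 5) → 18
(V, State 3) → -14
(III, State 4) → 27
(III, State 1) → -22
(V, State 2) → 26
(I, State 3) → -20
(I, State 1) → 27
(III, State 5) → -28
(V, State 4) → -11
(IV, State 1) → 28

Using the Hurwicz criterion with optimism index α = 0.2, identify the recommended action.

I: 0.2·27 + 0.8·(-20) = -10.6
II: 0.2·28 + 0.8·(-25) = -14.4
III: 0.2·27 + 0.8·(-28) = -17
IV: 0.2·28 + 0.8·(-13) = -4.8
V: 0.2·27 + 0.8·(-21) = -11.4
Highest Hurwicz score = -4.8 → IV.

IV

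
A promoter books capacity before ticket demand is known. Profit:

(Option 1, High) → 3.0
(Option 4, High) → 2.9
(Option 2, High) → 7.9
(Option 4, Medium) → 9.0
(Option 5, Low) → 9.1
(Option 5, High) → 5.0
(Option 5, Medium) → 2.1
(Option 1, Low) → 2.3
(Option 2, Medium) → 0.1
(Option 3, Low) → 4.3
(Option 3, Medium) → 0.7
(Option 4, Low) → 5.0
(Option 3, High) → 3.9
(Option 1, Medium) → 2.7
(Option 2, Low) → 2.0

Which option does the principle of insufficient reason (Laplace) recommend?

Row averages: Option 1=8/3, Option 2=10/3, Option 3=89/30, Option 4=169/30, Option 5=5.4
Highest average = 169/30 → Option 4.

Option 4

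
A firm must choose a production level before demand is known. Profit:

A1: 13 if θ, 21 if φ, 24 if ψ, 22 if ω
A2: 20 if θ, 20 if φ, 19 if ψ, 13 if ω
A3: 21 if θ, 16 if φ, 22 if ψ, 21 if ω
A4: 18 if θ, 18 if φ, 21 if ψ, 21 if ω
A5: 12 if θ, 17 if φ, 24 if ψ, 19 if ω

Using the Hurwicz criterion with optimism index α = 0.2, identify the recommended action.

A1: 0.2·24 + 0.8·13 = 15.2
A2: 0.2·20 + 0.8·13 = 14.4
A3: 0.2·22 + 0.8·16 = 17.2
A4: 0.2·21 + 0.8·18 = 18.6
A5: 0.2·24 + 0.8·12 = 14.4
Highest Hurwicz score = 18.6 → A4.

A4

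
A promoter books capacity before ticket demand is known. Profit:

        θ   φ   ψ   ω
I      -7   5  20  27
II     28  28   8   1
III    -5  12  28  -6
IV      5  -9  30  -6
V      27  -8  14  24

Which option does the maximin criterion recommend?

Row minima: I=-7, II=1, III=-6, IV=-9, V=-8
Best worst-case = 1 → II.

II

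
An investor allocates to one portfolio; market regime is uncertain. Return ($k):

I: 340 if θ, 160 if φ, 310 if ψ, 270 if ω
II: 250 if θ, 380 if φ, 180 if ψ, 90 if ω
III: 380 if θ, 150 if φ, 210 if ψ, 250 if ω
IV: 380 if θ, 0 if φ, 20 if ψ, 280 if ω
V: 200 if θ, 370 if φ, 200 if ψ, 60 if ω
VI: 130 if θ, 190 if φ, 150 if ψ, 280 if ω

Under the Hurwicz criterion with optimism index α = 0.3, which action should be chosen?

III

I: 0.3·340 + 0.7·160 = 214
II: 0.3·380 + 0.7·90 = 177
III: 0.3·380 + 0.7·150 = 219
IV: 0.3·380 + 0.7·0 = 114
V: 0.3·370 + 0.7·60 = 153
VI: 0.3·280 + 0.7·130 = 175
Highest Hurwicz score = 219 → III.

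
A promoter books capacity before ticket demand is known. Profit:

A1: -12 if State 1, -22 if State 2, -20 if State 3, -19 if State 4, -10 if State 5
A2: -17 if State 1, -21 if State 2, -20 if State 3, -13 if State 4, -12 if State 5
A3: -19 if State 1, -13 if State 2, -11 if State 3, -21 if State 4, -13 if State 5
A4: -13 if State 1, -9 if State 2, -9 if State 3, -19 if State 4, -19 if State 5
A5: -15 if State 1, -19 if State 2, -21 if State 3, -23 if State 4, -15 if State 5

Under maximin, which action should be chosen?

Row minima: A1=-22, A2=-21, A3=-21, A4=-19, A5=-23
Best worst-case = -19 → A4.

A4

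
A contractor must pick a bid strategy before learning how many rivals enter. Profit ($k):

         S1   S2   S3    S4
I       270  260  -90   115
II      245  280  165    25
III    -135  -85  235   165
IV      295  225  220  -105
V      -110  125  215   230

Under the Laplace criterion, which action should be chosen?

II

Row averages: I=138.75, II=178.75, III=45, IV=158.75, V=115
Highest average = 178.75 → II.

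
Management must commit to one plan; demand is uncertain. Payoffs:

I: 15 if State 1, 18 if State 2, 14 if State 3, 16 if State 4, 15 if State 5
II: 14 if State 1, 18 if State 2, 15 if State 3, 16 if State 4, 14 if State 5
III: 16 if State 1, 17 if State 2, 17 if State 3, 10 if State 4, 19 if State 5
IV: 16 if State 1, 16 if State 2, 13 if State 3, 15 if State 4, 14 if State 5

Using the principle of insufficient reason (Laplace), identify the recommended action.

Row averages: I=15.6, II=15.4, III=15.8, IV=14.8
Highest average = 15.8 → III.

III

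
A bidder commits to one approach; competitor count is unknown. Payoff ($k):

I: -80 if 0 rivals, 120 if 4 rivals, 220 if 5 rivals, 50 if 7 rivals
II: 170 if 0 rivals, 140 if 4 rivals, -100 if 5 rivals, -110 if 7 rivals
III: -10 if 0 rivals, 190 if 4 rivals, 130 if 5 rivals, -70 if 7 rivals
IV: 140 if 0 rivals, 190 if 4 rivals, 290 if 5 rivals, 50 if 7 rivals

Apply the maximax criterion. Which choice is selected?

Row maxima: I=220, II=170, III=190, IV=290
Best best-case = 290 → IV.

IV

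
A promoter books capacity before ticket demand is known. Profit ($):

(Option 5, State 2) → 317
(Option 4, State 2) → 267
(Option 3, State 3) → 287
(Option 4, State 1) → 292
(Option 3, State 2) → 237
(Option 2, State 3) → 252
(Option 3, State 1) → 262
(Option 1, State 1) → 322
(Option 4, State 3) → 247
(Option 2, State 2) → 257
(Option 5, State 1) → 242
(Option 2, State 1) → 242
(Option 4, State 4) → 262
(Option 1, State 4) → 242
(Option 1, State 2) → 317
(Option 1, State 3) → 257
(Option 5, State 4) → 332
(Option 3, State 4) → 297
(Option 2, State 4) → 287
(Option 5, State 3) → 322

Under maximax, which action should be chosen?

Row maxima: Option 1=322, Option 2=287, Option 3=297, Option 4=292, Option 5=332
Best best-case = 332 → Option 5.

Option 5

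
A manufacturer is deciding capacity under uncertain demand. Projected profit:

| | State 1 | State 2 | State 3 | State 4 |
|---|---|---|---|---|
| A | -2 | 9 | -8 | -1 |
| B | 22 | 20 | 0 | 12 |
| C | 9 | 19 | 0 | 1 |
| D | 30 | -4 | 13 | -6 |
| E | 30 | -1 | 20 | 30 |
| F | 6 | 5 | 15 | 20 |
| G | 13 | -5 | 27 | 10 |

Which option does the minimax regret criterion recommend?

E

Column bests: State 1=30, State 2=20, State 3=27, State 4=30.
A regrets: 32, 11, 35, 31 → max 35
B regrets: 8, 0, 27, 18 → max 27
C regrets: 21, 1, 27, 29 → max 29
D regrets: 0, 24, 14, 36 → max 36
E regrets: 0, 21, 7, 0 → max 21
F regrets: 24, 15, 12, 10 → max 24
G regrets: 17, 25, 0, 20 → max 25
Smallest max regret = 21 → E.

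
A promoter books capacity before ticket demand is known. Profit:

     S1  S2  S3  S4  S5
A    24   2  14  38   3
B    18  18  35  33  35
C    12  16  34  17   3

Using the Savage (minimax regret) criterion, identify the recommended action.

Column bests: S1=24, S2=18, S3=35, S4=38, S5=35.
A regrets: 0, 16, 21, 0, 32 → max 32
B regrets: 6, 0, 0, 5, 0 → max 6
C regrets: 12, 2, 1, 21, 32 → max 32
Smallest max regret = 6 → B.

B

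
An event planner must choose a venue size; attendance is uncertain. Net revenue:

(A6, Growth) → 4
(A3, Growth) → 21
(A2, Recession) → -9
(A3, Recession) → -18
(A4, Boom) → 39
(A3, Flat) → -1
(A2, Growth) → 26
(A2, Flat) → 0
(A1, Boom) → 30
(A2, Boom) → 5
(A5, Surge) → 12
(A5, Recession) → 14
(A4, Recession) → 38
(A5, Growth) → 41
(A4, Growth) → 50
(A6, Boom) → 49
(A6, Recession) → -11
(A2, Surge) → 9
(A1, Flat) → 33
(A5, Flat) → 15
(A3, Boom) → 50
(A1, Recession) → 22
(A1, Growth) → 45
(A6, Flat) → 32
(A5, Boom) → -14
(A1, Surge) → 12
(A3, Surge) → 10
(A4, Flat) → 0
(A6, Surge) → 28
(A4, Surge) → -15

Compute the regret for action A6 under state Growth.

46

Best payoff under Growth is 50.
Regret = 50 − 4 = 46.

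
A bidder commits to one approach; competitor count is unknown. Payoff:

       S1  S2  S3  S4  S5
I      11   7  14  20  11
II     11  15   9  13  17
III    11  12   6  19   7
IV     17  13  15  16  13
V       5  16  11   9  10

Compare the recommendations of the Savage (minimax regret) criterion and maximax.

minimax regret → IV; maximax → I (disagree)

Column bests: S1=17, S2=16, S3=15, S4=20, S5=17.
I regrets: 6, 9, 1, 0, 6 → max 9
II regrets: 6, 1, 6, 7, 0 → max 7
III regrets: 6, 4, 9, 1, 10 → max 10
IV regrets: 0, 3, 0, 4, 4 → max 4
V regrets: 12, 0, 4, 11, 7 → max 12
Smallest max regret = 4 → IV.
Row maxima: I=20, II=17, III=19, IV=17, V=16
Best best-case = 20 → I.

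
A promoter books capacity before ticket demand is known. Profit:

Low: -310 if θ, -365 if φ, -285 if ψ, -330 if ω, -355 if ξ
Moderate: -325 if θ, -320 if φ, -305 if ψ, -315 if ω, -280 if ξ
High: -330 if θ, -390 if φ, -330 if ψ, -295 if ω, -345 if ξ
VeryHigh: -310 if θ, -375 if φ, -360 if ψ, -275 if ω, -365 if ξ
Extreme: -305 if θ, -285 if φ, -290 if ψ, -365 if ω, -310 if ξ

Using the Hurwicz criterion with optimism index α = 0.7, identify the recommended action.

Low: 0.7·(-285) + 0.3·(-365) = -309
Moderate: 0.7·(-280) + 0.3·(-325) = -293.5
High: 0.7·(-295) + 0.3·(-390) = -323.5
VeryHigh: 0.7·(-275) + 0.3·(-375) = -305
Extreme: 0.7·(-285) + 0.3·(-365) = -309
Highest Hurwicz score = -293.5 → Moderate.

Moderate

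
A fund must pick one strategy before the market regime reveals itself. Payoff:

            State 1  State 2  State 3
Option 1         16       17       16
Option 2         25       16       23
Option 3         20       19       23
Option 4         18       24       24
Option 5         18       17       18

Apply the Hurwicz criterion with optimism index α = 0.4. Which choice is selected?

Option 1: 0.4·17 + 0.6·16 = 16.4
Option 2: 0.4·25 + 0.6·16 = 19.6
Option 3: 0.4·23 + 0.6·19 = 20.6
Option 4: 0.4·24 + 0.6·18 = 20.4
Option 5: 0.4·18 + 0.6·17 = 17.4
Highest Hurwicz score = 20.6 → Option 3.

Option 3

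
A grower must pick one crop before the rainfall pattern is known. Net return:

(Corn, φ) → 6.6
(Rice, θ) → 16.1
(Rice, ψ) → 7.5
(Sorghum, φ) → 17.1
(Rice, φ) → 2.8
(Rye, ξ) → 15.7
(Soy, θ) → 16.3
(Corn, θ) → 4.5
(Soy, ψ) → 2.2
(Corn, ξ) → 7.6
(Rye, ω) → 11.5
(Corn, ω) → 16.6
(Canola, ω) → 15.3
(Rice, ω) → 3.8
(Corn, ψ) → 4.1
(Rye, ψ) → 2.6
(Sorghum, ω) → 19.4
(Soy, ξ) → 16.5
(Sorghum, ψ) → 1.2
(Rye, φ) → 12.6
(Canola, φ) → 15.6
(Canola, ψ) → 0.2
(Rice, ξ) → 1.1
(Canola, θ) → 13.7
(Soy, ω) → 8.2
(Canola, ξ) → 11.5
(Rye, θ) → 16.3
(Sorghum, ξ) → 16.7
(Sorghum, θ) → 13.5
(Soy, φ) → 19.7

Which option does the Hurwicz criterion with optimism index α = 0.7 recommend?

Soy

Corn: 0.7·16.6 + 0.3·4.1 = 12.85
Sorghum: 0.7·19.4 + 0.3·1.2 = 13.94
Rye: 0.7·16.3 + 0.3·2.6 = 12.19
Soy: 0.7·19.7 + 0.3·2.2 = 14.45
Canola: 0.7·15.6 + 0.3·0.2 = 10.98
Rice: 0.7·16.1 + 0.3·1.1 = 11.6
Highest Hurwicz score = 14.45 → Soy.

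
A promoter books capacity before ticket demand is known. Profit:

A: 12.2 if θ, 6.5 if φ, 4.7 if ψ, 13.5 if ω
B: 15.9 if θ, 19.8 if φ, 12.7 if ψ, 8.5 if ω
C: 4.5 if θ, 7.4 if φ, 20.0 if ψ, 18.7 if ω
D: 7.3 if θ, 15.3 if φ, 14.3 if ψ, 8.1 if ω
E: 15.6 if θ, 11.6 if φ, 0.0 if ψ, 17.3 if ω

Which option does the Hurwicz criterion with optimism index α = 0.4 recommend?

A: 0.4·13.5 + 0.6·4.7 = 8.22
B: 0.4·19.8 + 0.6·8.5 = 13.02
C: 0.4·20.0 + 0.6·4.5 = 10.7
D: 0.4·15.3 + 0.6·7.3 = 10.5
E: 0.4·17.3 + 0.6·0.0 = 6.92
Highest Hurwicz score = 13.02 → B.

B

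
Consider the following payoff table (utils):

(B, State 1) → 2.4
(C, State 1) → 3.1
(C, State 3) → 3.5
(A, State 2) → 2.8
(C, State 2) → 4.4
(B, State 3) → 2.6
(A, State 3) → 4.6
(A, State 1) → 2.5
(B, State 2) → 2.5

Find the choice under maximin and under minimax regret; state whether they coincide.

Row minima: A=2.5, B=2.4, C=3.1
Best worst-case = 3.1 → C.
Column bests: State 1=3.1, State 2=4.4, State 3=4.6.
A regrets: 0.6, 1.6, 0.0 → max 1.6
B regrets: 0.7, 1.9, 2.0 → max 2.0
C regrets: 0.0, 0.0, 1.1 → max 1.1
Smallest max regret = 1.1 → C.

maximin → C; minimax regret → C (agree)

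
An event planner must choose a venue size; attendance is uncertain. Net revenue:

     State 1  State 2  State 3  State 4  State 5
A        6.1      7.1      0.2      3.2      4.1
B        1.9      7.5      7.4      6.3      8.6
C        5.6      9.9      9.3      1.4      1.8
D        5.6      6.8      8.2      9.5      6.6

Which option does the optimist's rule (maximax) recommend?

Row maxima: A=7.1, B=8.6, C=9.9, D=9.5
Best best-case = 9.9 → C.

C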